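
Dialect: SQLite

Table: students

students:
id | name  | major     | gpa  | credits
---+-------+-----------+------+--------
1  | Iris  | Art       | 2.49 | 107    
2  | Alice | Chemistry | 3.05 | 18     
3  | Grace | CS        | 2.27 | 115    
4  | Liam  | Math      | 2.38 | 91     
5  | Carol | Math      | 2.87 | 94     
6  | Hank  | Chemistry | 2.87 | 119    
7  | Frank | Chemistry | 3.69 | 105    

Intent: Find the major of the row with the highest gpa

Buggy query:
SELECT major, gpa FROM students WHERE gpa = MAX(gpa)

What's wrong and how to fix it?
Bug: WHERE is evaluated per row; an aggregate over the whole table isn't defined there

Fix: Wrap MAX in a scalar subquery so WHERE compares against a single value

Corrected query:
SELECT major, gpa FROM students WHERE gpa = (SELECT MAX(gpa) FROM students)

Result:
major     | gpa 
----------+-----
Chemistry | 3.69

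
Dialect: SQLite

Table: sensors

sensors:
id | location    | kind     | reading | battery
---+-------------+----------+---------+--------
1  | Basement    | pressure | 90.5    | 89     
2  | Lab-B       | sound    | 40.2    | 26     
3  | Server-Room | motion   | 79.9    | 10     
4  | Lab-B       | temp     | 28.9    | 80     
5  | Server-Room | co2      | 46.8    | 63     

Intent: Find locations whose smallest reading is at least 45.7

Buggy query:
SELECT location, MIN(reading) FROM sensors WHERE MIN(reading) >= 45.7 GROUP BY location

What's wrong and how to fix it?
Bug: MIN() in WHERE is a misuse of aggregate

Fix: Use HAVING for the per-group MIN condition

Corrected query:
SELECT location, MIN(reading) FROM sensors GROUP BY location HAVING MIN(reading) >= 45.7

Result:
location    | MIN(reading)
------------+-------------
Basement    | 90.5        
Server-Room | 46.8        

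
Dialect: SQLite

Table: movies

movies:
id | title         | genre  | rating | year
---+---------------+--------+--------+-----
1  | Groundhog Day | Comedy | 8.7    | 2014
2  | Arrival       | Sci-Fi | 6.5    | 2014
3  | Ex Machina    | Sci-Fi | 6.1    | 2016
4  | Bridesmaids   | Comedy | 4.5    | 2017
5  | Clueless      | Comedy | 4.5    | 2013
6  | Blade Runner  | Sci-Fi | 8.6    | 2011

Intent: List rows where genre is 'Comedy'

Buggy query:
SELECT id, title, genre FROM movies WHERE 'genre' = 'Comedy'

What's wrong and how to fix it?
Bug: Single quotes denote string literals in SQL; the column name is being compared as a constant string

Fix: Remove the quotes around the column name (or use double quotes for an identifier)

Corrected query:
SELECT id, title, genre FROM movies WHERE genre = 'Comedy'

Result:
id | title         | genre 
---+---------------+-------
1  | Groundhog Day | Comedy
4  | Bridesmaids   | Comedy
5  | Clueless      | Comedy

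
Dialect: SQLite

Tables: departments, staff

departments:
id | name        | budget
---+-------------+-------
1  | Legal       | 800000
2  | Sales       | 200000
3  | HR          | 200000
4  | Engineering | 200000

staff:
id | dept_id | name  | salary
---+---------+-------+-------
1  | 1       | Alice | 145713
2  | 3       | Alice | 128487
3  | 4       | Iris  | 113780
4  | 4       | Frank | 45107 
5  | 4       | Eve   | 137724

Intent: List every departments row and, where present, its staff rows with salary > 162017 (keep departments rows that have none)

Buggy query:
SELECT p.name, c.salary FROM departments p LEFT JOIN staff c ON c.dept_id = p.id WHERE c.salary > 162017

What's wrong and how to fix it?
Bug: A WHERE condition on the right-hand table after LEFT JOIN drops unmatched parents

Fix: Move the right-table condition into the ON clause so unmatched parents are kept

Corrected query:
SELECT p.name, c.salary FROM departments p LEFT JOIN staff c ON c.dept_id = p.id AND c.salary > 162017

Result:
name        | salary
------------+-------
Legal       | NULL  
Sales       | NULL  
HR          | NULL  
Engineering | NULL  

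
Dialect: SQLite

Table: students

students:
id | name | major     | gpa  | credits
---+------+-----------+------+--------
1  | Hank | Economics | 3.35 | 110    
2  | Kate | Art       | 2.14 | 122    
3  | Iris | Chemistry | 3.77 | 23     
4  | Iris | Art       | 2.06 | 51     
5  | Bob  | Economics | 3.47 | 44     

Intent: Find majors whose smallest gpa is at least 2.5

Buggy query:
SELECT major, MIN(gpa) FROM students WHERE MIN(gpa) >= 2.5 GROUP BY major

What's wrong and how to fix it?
Bug: Aggregates like MIN are computed per group after WHERE runs

Fix: Use HAVING for the per-group MIN condition

Corrected query:
SELECT major, MIN(gpa) FROM students GROUP BY major HAVING MIN(gpa) >= 2.5

Result:
major     | MIN(gpa)
----------+---------
Chemistry | 3.77    
Economics | 3.35    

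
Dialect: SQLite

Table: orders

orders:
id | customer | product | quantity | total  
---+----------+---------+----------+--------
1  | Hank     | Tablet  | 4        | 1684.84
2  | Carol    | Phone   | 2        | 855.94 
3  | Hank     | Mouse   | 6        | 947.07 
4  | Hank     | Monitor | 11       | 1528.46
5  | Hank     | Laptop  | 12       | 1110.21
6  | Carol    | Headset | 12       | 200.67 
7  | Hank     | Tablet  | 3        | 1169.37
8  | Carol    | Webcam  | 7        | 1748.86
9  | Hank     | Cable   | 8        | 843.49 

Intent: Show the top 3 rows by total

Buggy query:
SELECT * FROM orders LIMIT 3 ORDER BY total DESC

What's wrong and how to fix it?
Bug: ORDER BY cannot follow LIMIT; LIMIT is the final clause

Fix: Sort with ORDER BY, then apply LIMIT

Corrected query:
SELECT * FROM orders ORDER BY total DESC LIMIT 3

Result:
id | customer | product | quantity | total  
---+----------+---------+----------+--------
8  | Carol    | Webcam  | 7        | 1748.86
1  | Hank     | Tablet  | 4        | 1684.84
4  | Hank     | Monitor | 11       | 1528.46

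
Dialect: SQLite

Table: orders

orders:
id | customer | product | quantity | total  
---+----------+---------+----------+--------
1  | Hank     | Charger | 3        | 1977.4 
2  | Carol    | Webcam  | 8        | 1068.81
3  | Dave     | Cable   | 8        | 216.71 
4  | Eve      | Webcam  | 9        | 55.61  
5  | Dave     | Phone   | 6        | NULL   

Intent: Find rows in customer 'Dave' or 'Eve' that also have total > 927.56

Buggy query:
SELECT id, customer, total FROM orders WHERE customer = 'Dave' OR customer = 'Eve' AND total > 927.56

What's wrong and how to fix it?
Bug: AND binds tighter than OR, so this parses as customer = 'Dave' OR (customer = 'Eve' AND total > 927.56)

Fix: Group the OR with parentheses (or use IN), then AND the threshold

Corrected query:
SELECT id, customer, total FROM orders WHERE (customer = 'Dave' OR customer = 'Eve') AND total > 927.56

Result:
(no rows)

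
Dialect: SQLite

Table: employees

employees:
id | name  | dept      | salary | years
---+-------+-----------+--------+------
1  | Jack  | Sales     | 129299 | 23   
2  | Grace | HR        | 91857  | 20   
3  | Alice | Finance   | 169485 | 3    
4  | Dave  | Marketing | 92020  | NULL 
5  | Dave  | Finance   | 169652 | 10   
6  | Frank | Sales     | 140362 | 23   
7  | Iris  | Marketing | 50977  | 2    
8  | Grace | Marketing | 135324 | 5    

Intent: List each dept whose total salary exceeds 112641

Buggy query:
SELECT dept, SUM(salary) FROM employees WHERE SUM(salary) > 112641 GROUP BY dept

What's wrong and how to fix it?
Bug: WHERE runs before GROUP BY, so aggregates aren't available there

Fix: Use HAVING (which filters groups after aggregation) instead of WHERE

Corrected query:
SELECT dept, SUM(salary) FROM employees GROUP BY dept HAVING SUM(salary) > 112641

Result:
dept      | SUM(salary)
----------+------------
Finance   | 339137     
Marketing | 278321     
Sales     | 269661     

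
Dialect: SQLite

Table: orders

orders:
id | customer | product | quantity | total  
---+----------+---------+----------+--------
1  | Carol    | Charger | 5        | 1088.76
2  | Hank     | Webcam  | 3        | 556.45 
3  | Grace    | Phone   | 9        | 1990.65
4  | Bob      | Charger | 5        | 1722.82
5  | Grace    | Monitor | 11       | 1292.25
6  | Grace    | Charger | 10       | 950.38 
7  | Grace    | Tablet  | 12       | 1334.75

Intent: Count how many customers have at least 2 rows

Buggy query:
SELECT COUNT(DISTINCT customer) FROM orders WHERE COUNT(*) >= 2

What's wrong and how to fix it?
Bug: WHERE filters individual rows, not groups, so a group-level COUNT is invalid there

Fix: Group first with HAVING COUNT(*) >= 2, then COUNT the resulting groups

Corrected query:
SELECT COUNT(*) FROM (SELECT customer FROM orders GROUP BY customer HAVING COUNT(*) >= 2)

Result:
COUNT(*)
--------
1       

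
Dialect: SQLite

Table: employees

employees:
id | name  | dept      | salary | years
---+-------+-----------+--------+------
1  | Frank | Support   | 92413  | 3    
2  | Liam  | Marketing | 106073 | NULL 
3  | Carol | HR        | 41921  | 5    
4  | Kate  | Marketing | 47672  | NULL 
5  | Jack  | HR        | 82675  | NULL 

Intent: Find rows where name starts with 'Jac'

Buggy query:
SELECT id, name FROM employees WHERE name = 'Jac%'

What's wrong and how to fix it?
Bug: Wildcards only work with LIKE; '=' treats '%' as a literal character

Fix: Replace '=' with LIKE so 'Jac%' is treated as a pattern

Corrected query:
SELECT id, name FROM employees WHERE name LIKE 'Jac%'

Result:
id | name
---+-----
5  | Jack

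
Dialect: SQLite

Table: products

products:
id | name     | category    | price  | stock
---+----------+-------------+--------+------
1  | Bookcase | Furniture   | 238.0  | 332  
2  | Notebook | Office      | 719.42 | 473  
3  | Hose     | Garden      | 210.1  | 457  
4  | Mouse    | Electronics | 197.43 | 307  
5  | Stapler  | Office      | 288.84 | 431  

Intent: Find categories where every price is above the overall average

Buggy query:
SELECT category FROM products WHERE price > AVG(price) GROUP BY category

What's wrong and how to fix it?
Bug: WHERE evaluates per row before aggregation, so AVG() is unavailable

Fix: Use a subquery for AVG and a HAVING MIN(...) filter so the condition holds for every row in the group

Corrected query:
SELECT category FROM products GROUP BY category HAVING MIN(price) > (SELECT AVG(price) FROM products)

Result:
(no rows)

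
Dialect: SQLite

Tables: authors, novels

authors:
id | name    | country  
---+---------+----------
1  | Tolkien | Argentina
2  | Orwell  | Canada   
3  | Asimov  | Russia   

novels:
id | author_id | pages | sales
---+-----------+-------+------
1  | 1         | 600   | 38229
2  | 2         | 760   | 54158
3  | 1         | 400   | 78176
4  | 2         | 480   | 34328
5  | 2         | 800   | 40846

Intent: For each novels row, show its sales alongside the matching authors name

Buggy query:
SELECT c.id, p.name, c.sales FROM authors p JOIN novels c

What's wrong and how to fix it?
Bug: Missing join condition: each novels row is matched to all authors rows instead of just its own

Fix: Specify the join condition linking the foreign key to the parent id

Corrected query:
SELECT c.id, p.name, c.sales FROM authors p JOIN novels c ON c.author_id = p.id

Result:
id | name    | sales
---+---------+------
1  | Tolkien | 38229
2  | Orwell  | 54158
3  | Tolkien | 78176
4  | Orwell  | 34328
5  | Orwell  | 40846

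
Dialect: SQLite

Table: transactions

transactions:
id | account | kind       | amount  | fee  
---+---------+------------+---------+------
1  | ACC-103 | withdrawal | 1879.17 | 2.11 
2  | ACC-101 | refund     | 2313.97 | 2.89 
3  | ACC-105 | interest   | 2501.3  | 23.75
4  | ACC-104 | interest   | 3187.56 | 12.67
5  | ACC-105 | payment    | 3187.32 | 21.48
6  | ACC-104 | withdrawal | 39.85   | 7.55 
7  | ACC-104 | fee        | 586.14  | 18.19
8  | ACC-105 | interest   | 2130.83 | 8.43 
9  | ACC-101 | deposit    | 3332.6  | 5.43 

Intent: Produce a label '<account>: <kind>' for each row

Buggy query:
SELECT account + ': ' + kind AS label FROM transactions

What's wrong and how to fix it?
Bug: '+' is numeric addition; on text columns SQLite converts them to 0 instead of concatenating

Fix: Use the || operator for string concatenation

Corrected query:
SELECT account || ': ' || kind AS label FROM transactions

Result:
label              
-------------------
ACC-103: withdrawal
ACC-101: refund    
ACC-105: interest  
ACC-104: interest  
ACC-105: payment   
ACC-104: withdrawal
ACC-104: fee       
ACC-105: interest  
ACC-101: deposit   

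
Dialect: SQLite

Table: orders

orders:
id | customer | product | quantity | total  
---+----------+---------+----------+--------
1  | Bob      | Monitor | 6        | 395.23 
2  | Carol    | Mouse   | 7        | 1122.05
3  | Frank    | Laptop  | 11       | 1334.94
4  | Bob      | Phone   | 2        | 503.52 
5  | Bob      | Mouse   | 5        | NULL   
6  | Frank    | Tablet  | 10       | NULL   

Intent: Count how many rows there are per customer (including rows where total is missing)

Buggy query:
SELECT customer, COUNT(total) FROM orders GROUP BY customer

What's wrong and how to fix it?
Bug: COUNT(column) counts non-NULL values only; rows with NULL total aren't counted

Fix: Use COUNT(*) to count all rows regardless of NULL

Corrected query:
SELECT customer, COUNT(*) FROM orders GROUP BY customer

Result:
customer | COUNT(*)
---------+---------
Bob      | 3       
Carol    | 1       
Frank    | 2       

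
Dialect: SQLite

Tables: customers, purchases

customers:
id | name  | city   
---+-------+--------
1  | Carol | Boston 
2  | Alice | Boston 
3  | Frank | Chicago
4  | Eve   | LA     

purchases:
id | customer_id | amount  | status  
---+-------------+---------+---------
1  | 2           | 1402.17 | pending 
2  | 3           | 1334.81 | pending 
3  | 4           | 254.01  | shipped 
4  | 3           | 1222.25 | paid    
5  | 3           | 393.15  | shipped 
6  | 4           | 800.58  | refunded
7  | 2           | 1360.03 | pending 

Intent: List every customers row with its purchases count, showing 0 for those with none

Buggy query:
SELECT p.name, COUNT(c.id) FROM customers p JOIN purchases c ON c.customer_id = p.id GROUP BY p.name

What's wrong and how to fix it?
Bug: An inner join excludes parents with zero children

Fix: Use LEFT JOIN so parents without children still appear (COUNT(c.id) gives 0)

Corrected query:
SELECT p.name, COUNT(c.id) FROM customers p LEFT JOIN purchases c ON c.customer_id = p.id GROUP BY p.name

Result:
name  | COUNT(c.id)
------+------------
Alice | 2          
Carol | 0          
Eve   | 2          
Frank | 3          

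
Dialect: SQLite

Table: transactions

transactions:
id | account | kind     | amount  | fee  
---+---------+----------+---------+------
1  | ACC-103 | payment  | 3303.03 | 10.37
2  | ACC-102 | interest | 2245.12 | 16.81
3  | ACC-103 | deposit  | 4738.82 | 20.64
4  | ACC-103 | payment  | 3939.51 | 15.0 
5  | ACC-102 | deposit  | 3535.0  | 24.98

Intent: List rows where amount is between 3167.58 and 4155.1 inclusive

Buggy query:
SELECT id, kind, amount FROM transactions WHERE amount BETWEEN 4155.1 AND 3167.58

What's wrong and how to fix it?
Bug: The bounds are reversed; BETWEEN a AND b requires a <= b to match anything

Fix: Write BETWEEN 3167.58 AND 4155.1

Corrected query:
SELECT id, kind, amount FROM transactions WHERE amount BETWEEN 3167.58 AND 4155.1

Result:
id | kind    | amount 
---+---------+--------
1  | payment | 3303.03
4  | payment | 3939.51
5  | deposit | 3535   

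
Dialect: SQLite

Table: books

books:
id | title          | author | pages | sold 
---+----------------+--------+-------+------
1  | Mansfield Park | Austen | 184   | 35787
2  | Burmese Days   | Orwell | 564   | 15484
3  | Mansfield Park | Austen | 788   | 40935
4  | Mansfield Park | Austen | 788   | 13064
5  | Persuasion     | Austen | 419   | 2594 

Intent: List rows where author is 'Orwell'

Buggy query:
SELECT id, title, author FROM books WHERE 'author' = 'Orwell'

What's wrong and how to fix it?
Bug: Single quotes denote string literals in SQL; the column name is being compared as a constant string

Fix: Reference the column as author without single quotes

Corrected query:
SELECT id, title, author FROM books WHERE author = 'Orwell'

Result:
id | title        | author
---+--------------+-------
2  | Burmese Days | Orwell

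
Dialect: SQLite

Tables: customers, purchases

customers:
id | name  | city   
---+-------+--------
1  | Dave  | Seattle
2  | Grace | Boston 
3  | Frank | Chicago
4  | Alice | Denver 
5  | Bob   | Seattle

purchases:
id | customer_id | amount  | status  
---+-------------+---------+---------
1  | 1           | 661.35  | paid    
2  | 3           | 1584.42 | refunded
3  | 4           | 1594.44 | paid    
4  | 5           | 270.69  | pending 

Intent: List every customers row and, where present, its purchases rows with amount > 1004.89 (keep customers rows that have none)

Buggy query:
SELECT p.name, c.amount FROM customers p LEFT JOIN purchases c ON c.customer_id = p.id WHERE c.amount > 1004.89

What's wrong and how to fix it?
Bug: Filtering c.amount in WHERE discards the NULL rows produced by LEFT JOIN, turning it into an inner join

Fix: Move the right-table condition into the ON clause so unmatched parents are kept

Corrected query:
SELECT p.name, c.amount FROM customers p LEFT JOIN purchases c ON c.customer_id = p.id AND c.amount > 1004.89

Result:
name  | amount 
------+--------
Dave  | NULL   
Grace | NULL   
Frank | 1584.42
Alice | 1594.44
Bob   | NULL   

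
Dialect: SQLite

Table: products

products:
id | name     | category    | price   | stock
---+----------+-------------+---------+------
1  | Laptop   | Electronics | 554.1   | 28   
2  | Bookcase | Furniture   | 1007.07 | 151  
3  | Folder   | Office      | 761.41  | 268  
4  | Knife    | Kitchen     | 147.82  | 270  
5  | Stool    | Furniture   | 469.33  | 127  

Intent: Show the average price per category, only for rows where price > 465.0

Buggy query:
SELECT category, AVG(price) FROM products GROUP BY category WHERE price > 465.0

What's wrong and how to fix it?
Bug: Row-level WHERE must come before GROUP BY in the clause order

Fix: Move the WHERE clause before GROUP BY

Corrected query:
SELECT category, AVG(price) FROM products WHERE price > 465.0 GROUP BY category

Result:
category    | AVG(price)
------------+-----------
Electronics | 554.1     
Furniture   | 738.2     
Office      | 761.41    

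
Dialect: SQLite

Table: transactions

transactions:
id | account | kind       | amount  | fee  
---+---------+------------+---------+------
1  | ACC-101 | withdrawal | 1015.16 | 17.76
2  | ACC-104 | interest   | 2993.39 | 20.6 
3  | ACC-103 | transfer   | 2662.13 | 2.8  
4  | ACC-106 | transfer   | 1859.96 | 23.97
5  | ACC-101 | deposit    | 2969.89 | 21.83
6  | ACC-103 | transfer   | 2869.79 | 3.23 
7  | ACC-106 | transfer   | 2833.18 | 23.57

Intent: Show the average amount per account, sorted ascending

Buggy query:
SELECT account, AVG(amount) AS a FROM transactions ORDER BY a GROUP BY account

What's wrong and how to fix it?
Bug: ORDER BY appears before GROUP BY; SQL clause order requires GROUP BY first

Fix: Move ORDER BY to the end, after GROUP BY

Corrected query:
SELECT account, AVG(amount) AS a FROM transactions GROUP BY account ORDER BY a

Result:
account | a       
--------+---------
ACC-101 | 1992.525
ACC-106 | 2346.57 
ACC-103 | 2765.96 
ACC-104 | 2993.39 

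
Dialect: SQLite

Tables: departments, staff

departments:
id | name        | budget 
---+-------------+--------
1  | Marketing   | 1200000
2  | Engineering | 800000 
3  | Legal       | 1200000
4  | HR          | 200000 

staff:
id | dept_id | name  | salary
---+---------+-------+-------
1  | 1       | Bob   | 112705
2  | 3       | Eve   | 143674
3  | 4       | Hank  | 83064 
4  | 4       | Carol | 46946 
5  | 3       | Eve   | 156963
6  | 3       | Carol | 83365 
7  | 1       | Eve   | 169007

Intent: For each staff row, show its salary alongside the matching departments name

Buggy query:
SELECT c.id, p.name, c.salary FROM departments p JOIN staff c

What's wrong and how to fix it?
Bug: Missing join condition: each staff row is matched to all departments rows instead of just its own

Fix: Specify the join condition linking the foreign key to the parent id

Corrected query:
SELECT c.id, p.name, c.salary FROM departments p JOIN staff c ON c.dept_id = p.id

Result:
id | name      | salary
---+-----------+-------
1  | Marketing | 112705
2  | Legal     | 143674
3  | HR        | 83064 
4  | HR        | 46946 
5  | Legal     | 156963
6  | Legal     | 83365 
7  | Marketing | 169007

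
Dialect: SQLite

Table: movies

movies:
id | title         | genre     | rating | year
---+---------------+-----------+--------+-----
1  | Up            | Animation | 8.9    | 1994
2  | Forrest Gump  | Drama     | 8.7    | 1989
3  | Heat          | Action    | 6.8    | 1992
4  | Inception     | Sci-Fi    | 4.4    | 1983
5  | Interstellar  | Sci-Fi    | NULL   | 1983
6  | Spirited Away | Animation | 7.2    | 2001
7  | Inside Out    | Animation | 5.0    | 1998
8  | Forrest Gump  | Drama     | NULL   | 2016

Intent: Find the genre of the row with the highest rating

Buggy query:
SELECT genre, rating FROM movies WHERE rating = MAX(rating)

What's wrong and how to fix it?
Bug: MAX(rating) is an aggregate and cannot be used directly in WHERE

Fix: Use a subquery: WHERE rating = (SELECT MAX(rating) FROM movies)

Corrected query:
SELECT genre, rating FROM movies WHERE rating = (SELECT MAX(rating) FROM movies)

Result:
genre     | rating
----------+-------
Animation | 8.9   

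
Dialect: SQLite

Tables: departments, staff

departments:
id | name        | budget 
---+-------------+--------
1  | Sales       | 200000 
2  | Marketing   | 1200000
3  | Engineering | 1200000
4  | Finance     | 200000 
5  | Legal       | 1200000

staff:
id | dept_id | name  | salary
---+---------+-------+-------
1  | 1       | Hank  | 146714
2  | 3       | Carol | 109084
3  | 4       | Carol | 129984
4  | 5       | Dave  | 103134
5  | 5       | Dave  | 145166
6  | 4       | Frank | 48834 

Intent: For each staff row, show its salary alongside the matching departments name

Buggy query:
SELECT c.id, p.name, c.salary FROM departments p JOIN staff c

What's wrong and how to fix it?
Bug: Missing join condition: each staff row is matched to all departments rows instead of just its own

Fix: Add ON c.dept_id = p.id to the JOIN

Corrected query:
SELECT c.id, p.name, c.salary FROM departments p JOIN staff c ON c.dept_id = p.id

Result:
id | name        | salary
---+-------------+-------
1  | Sales       | 146714
2  | Engineering | 109084
3  | Finance     | 129984
4  | Legal       | 103134
5  | Legal       | 145166
6  | Finance     | 48834 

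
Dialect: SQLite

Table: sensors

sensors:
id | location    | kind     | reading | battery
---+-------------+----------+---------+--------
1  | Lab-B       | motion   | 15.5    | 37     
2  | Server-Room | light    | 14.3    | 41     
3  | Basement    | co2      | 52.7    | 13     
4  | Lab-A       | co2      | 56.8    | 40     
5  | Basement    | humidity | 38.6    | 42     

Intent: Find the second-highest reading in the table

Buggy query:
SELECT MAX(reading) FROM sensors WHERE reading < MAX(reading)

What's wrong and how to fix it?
Bug: The inner MAX is an aggregate inside WHERE, which is not allowed

Fix: Put the inner MAX in a scalar subquery

Corrected query:
SELECT MAX(reading) FROM sensors WHERE reading < (SELECT MAX(reading) FROM sensors)

Result:
MAX(reading)
------------
52.7        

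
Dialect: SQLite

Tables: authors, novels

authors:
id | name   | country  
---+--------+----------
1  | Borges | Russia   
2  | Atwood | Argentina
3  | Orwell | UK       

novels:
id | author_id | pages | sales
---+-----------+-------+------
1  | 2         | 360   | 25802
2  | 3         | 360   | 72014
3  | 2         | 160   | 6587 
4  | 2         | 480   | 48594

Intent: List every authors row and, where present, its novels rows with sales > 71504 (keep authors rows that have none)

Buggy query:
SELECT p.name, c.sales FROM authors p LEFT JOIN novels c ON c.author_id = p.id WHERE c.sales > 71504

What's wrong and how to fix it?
Bug: Filtering c.sales in WHERE discards the NULL rows produced by LEFT JOIN, turning it into an inner join

Fix: Move the right-table condition into the ON clause so unmatched parents are kept

Corrected query:
SELECT p.name, c.sales FROM authors p LEFT JOIN novels c ON c.author_id = p.id AND c.sales > 71504

Result:
name   | sales
-------+------
Borges | NULL 
Atwood | NULL 
Orwell | 72014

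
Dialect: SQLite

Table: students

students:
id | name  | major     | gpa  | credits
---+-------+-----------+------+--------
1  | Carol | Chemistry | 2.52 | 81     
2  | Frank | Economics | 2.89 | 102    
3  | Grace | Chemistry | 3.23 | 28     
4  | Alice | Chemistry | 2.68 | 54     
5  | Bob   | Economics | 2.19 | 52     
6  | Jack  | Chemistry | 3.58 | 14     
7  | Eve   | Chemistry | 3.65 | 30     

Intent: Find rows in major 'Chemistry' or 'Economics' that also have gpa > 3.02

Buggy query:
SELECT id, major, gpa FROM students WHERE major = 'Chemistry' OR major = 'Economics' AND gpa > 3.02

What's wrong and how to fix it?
Bug: AND binds tighter than OR, so this parses as major = 'Chemistry' OR (major = 'Economics' AND gpa > 3.02)

Fix: Add parentheses around the OR so the AND applies to both alternatives

Corrected query:
SELECT id, major, gpa FROM students WHERE (major = 'Chemistry' OR major = 'Economics') AND gpa > 3.02

Result:
id | major     | gpa 
---+-----------+-----
3  | Chemistry | 3.23
6  | Chemistry | 3.58
7  | Chemistry | 3.65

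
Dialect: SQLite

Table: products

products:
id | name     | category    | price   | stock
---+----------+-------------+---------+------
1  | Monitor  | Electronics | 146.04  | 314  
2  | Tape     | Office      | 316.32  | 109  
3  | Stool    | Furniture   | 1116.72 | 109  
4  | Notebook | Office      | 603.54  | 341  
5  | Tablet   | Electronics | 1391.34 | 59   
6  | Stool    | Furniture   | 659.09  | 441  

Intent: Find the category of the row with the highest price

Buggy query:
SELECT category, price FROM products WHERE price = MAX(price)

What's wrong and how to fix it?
Bug: MAX(price) is an aggregate and cannot be used directly in WHERE

Fix: Wrap MAX in a scalar subquery so WHERE compares against a single value

Corrected query:
SELECT category, price FROM products WHERE price = (SELECT MAX(price) FROM products)

Result:
category    | price  
------------+--------
Electronics | 1391.34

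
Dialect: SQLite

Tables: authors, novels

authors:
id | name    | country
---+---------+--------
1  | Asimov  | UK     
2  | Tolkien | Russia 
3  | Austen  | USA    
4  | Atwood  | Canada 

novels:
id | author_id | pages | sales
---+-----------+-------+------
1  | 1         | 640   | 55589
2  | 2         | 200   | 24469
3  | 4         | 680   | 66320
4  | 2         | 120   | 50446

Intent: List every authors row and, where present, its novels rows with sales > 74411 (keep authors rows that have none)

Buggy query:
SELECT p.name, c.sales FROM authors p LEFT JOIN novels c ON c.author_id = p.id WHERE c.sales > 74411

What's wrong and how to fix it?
Bug: A WHERE condition on the right-hand table after LEFT JOIN drops unmatched parents

Fix: Put 'c.sales > 74411' in the JOIN's ON clause instead of WHERE

Corrected query:
SELECT p.name, c.sales FROM authors p LEFT JOIN novels c ON c.author_id = p.id AND c.sales > 74411

Result:
name    | sales
--------+------
Asimov  | NULL 
Tolkien | NULL 
Austen  | NULL 
Atwood  | NULL 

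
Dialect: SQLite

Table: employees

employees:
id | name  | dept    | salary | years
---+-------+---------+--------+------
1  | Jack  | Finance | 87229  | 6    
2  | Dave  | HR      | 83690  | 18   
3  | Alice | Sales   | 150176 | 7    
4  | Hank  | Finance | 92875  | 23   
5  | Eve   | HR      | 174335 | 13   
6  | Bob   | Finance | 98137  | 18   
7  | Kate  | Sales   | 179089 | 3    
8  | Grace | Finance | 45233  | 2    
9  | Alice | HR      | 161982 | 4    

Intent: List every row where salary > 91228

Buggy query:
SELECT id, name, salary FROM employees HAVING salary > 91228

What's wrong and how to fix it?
Bug: HAVING filters the output of aggregation, but this query has no GROUP BY and no aggregate functions, so SQLite rejects it (HAVING clause on a non-aggregate query); the condition here is per row

Fix: Use WHERE for row-level filtering

Corrected query:
SELECT id, name, salary FROM employees WHERE salary > 91228

Result:
id | name  | salary
---+-------+-------
3  | Alice | 150176
4  | Hank  | 92875 
5  | Eve   | 174335
6  | Bob   | 98137 
7  | Kate  | 179089
9  | Alice | 161982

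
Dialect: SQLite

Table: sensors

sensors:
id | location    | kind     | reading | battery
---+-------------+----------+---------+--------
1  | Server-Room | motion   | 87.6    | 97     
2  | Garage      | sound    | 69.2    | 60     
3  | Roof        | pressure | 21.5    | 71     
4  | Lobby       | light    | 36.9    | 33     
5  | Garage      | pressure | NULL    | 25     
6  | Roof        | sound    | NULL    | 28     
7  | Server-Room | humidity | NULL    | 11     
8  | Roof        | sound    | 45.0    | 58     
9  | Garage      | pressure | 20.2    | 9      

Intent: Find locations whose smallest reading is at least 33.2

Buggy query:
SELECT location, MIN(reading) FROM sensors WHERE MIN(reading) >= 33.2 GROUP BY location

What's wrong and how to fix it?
Bug: MIN() in WHERE is a misuse of aggregate

Fix: Use HAVING for the per-group MIN condition

Corrected query:
SELECT location, MIN(reading) FROM sensors GROUP BY location HAVING MIN(reading) >= 33.2

Result:
location    | MIN(reading)
------------+-------------
Lobby       | 36.9        
Server-Room | 87.6        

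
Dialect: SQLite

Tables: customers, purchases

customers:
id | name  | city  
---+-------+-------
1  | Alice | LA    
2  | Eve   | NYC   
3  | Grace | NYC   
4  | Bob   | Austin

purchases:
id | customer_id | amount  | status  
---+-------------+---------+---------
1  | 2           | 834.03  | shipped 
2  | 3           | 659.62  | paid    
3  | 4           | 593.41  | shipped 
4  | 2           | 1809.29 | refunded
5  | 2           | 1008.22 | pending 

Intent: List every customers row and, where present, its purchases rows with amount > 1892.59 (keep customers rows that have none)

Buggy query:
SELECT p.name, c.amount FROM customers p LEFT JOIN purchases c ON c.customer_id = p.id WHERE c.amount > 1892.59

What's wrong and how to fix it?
Bug: A WHERE condition on the right-hand table after LEFT JOIN drops unmatched parents

Fix: Move the right-table condition into the ON clause so unmatched parents are kept

Corrected query:
SELECT p.name, c.amount FROM customers p LEFT JOIN purchases c ON c.customer_id = p.id AND c.amount > 1892.59

Result:
name  | amount
------+-------
Alice | NULL  
Eve   | NULL  
Grace | NULL  
Bob   | NULL  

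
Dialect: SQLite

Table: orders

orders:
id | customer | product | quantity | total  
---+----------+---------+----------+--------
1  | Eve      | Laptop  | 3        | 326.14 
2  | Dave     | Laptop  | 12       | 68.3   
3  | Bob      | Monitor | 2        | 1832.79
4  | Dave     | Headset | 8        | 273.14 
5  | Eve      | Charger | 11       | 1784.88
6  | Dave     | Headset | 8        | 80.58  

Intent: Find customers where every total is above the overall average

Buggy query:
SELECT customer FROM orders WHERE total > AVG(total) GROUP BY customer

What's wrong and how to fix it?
Bug: AVG() is an aggregate; it can't sit directly in WHERE

Fix: Compute the overall average in a scalar subquery and compare each group's MIN against it in HAVING

Corrected query:
SELECT customer FROM orders GROUP BY customer HAVING MIN(total) > (SELECT AVG(total) FROM orders)

Result:
customer
--------
Bob     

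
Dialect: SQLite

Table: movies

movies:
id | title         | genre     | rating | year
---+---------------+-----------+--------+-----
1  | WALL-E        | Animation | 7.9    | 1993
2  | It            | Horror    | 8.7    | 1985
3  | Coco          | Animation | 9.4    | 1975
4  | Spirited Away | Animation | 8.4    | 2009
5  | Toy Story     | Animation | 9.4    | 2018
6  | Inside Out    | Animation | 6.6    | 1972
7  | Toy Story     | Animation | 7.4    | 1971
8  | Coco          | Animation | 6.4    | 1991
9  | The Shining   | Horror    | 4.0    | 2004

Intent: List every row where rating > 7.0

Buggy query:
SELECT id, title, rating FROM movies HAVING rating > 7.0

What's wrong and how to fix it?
Bug: This is a non-aggregate query (no GROUP BY, no aggregates), so in SQLite the HAVING clause is invalid here; a row-level condition belongs in WHERE

Fix: Replace HAVING with WHERE since the condition applies to individual rows

Corrected query:
SELECT id, title, rating FROM movies WHERE rating > 7.0

Result:
id | title         | rating
---+---------------+-------
1  | WALL-E        | 7.9   
2  | It            | 8.7   
3  | Coco          | 9.4   
4  | Spirited Away | 8.4   
5  | Toy Story     | 9.4   
7  | Toy Story     | 7.4   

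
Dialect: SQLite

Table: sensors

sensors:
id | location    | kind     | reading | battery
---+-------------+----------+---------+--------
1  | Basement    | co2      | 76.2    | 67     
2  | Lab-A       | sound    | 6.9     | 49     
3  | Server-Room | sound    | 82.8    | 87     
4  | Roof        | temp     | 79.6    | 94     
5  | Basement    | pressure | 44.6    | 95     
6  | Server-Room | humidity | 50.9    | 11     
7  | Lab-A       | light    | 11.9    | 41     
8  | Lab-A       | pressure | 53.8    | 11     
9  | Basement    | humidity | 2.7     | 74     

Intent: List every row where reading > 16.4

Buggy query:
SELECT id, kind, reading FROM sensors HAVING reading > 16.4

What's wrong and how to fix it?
Bug: This is a non-aggregate query (no GROUP BY, no aggregates), so in SQLite the HAVING clause is invalid here; a row-level condition belongs in WHERE

Fix: Use WHERE for row-level filtering

Corrected query:
SELECT id, kind, reading FROM sensors WHERE reading > 16.4

Result:
id | kind     | reading
---+----------+--------
1  | co2      | 76.2   
3  | sound    | 82.8   
4  | temp     | 79.6   
5  | pressure | 44.6   
6  | humidity | 50.9   
8  | pressure | 53.8   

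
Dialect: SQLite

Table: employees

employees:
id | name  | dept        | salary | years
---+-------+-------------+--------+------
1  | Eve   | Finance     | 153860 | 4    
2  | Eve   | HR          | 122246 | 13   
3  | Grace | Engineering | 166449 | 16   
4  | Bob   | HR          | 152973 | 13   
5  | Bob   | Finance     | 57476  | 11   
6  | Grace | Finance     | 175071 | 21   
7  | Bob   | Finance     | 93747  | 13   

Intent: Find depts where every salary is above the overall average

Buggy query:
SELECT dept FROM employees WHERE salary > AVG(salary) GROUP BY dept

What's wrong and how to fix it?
Bug: AVG() is an aggregate; it can't sit directly in WHERE

Fix: Compute the overall average in a scalar subquery and compare each group's MIN against it in HAVING

Corrected query:
SELECT dept FROM employees GROUP BY dept HAVING MIN(salary) > (SELECT AVG(salary) FROM employees)

Result:
dept       
-----------
Engineering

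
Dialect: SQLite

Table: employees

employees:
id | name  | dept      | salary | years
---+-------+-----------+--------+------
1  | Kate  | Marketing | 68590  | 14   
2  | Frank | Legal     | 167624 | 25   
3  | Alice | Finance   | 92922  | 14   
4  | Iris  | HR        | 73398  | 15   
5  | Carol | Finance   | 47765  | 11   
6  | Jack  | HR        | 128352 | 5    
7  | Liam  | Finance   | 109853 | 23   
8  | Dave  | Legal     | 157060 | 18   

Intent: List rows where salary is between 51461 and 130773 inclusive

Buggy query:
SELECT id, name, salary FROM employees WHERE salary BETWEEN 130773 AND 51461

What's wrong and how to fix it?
Bug: BETWEEN expects the lower bound first; with 130773 AND 51461 the range is empty

Fix: Write BETWEEN 51461 AND 130773

Corrected query:
SELECT id, name, salary FROM employees WHERE salary BETWEEN 51461 AND 130773

Result:
id | name  | salary
---+-------+-------
1  | Kate  | 68590 
3  | Alice | 92922 
4  | Iris  | 73398 
6  | Jack  | 128352
7  | Liam  | 109853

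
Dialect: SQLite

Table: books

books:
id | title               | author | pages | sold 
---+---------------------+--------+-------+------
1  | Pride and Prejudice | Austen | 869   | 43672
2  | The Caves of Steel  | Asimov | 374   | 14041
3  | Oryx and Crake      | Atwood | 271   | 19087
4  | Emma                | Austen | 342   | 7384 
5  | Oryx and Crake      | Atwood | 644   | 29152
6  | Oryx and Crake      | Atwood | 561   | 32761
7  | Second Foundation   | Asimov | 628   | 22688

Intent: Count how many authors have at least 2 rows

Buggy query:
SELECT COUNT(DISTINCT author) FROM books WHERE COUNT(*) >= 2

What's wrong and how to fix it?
Bug: WHERE filters individual rows, not groups, so a group-level COUNT is invalid there

Fix: Group first with HAVING COUNT(*) >= 2, then COUNT the resulting groups

Corrected query:
SELECT COUNT(*) FROM (SELECT author FROM books GROUP BY author HAVING COUNT(*) >= 2)

Result:
COUNT(*)
--------
3       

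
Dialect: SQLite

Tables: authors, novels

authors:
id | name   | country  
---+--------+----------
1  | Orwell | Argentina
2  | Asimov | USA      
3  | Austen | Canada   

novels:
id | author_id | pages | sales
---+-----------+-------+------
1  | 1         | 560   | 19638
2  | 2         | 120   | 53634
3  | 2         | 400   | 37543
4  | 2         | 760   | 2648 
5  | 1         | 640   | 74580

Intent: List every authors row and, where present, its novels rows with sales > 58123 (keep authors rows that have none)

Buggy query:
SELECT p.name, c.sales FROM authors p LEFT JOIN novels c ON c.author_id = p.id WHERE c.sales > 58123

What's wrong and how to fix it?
Bug: A WHERE condition on the right-hand table after LEFT JOIN drops unmatched parents

Fix: Move the right-table condition into the ON clause so unmatched parents are kept

Corrected query:
SELECT p.name, c.sales FROM authors p LEFT JOIN novels c ON c.author_id = p.id AND c.sales > 58123

Result:
name   | sales
-------+------
Orwell | 74580
Asimov | NULL 
Austen | NULL 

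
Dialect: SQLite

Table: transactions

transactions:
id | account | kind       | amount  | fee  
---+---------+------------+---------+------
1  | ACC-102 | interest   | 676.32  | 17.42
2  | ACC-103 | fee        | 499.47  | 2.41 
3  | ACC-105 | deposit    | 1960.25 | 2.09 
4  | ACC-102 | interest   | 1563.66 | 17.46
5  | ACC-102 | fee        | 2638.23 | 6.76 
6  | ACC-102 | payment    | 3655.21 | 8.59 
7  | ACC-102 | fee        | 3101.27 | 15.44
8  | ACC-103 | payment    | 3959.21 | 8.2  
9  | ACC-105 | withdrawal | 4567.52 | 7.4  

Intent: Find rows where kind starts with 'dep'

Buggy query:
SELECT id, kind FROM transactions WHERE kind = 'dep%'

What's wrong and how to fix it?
Bug: Wildcards only work with LIKE; '=' treats '%' as a literal character

Fix: Use LIKE for wildcard pattern matching

Corrected query:
SELECT id, kind FROM transactions WHERE kind LIKE 'dep%'

Result:
id | kind   
---+--------
3  | deposit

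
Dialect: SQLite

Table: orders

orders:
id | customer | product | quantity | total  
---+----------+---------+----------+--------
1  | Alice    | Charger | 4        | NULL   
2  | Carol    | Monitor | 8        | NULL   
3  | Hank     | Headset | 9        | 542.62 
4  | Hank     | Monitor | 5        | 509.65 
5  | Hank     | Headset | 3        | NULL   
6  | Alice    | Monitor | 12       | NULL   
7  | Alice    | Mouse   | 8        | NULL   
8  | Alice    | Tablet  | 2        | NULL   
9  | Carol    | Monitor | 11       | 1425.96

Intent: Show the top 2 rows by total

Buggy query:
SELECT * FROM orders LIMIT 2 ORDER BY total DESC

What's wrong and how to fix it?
Bug: LIMIT must come after ORDER BY

Fix: Sort with ORDER BY, then apply LIMIT

Corrected query:
SELECT * FROM orders ORDER BY total DESC LIMIT 2

Result:
id | customer | product | quantity | total  
---+----------+---------+----------+--------
9  | Carol    | Monitor | 11       | 1425.96
3  | Hank     | Headset | 9        | 542.62 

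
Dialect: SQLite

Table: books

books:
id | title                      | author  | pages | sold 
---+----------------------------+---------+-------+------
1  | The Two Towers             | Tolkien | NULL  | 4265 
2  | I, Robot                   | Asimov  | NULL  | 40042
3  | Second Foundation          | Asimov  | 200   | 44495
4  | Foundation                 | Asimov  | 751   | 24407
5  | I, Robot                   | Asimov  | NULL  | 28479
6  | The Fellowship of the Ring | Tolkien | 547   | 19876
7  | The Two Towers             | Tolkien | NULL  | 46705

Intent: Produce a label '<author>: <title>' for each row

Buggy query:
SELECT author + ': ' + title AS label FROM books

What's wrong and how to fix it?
Bug: SQLite uses || for string concatenation; + coerces text to numbers (yielding 0)

Fix: Replace + with || to concatenate text

Corrected query:
SELECT author || ': ' || title AS label FROM books

Result:
label                              
-----------------------------------
Tolkien: The Two Towers            
Asimov: I, Robot                   
Asimov: Second Foundation          
Asimov: Foundation                 
Asimov: I, Robot                   
Tolkien: The Fellowship of the Ring
Tolkien: The Two Towers            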